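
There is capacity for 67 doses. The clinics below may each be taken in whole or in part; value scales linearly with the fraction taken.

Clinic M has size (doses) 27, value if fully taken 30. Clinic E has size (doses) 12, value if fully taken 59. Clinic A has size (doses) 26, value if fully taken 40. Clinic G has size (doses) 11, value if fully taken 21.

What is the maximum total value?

140

Rank by value-to-size ratio: Clinic E 59/12≈4.92, Clinic G 21/11≈1.91, Clinic A 40/26≈1.54, Clinic M 30/27≈1.11.
Take all of Clinic E (12 doses, value 59) — 55 doses left.
Clinic G: take in full, 11 doses for value 21 — 44 left.
All 26 doses of Clinic A fit (value 40) — 18 remain.
18 doses left: a 18/27 share of Clinic M gives 30×18/27 = 20.
Total value = 140.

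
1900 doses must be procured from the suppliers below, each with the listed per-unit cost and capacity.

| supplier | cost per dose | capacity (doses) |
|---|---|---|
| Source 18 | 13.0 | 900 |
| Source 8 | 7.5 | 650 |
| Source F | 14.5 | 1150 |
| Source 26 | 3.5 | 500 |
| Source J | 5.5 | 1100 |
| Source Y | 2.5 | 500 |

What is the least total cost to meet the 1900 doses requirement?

Fill from the cheapest supplier first.
Source Y at 2.5: take all 500 doses — 1400 still needed.
Take 500 from Source 26 at 3.5 — need 900 more.
Source J at 5.5: take 900 of its 1100 — requirement met.
Source 8, Source 18, Source F: unused.
Cost = 500×2.5 + 500×3.5 + 900×5.5 = 7950.

7950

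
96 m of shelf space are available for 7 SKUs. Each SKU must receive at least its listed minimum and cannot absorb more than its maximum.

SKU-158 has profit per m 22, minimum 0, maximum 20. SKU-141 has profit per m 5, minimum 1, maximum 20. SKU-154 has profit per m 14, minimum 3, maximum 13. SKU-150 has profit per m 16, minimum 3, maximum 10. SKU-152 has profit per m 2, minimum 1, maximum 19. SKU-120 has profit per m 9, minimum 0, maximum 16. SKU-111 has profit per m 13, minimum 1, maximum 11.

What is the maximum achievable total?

Meeting every minimum uses 0+1+3+3+1+0+1 = 9 m, leaving 87.
Highest profit per m first: SKU-158 22 > SKU-150 16 > SKU-154 14 > SKU-111 13 > SKU-120 9 > SKU-141 5 > SKU-152 2.
SKU-158: +20 to 20 (cap) — 67 left.
SKU-150 takes 7 more to reach its cap of 10 — 60 left.
SKU-154 takes 10 more to reach its cap of 13 — 50 left.
SKU-111: +10 to 11 (cap) — 40 left.
SKU-120 takes 16 more to reach its cap of 16 — 24 left.
SKU-141 takes 19 more to reach its cap of 20 — 5 left.
SKU-152: +5 (room for 18) → 6. Pool exhausted.
Total = 22×20 + 5×20 + 14×13 + 16×10 + 2×6 + 9×16 + 13×11 = 1181.

1181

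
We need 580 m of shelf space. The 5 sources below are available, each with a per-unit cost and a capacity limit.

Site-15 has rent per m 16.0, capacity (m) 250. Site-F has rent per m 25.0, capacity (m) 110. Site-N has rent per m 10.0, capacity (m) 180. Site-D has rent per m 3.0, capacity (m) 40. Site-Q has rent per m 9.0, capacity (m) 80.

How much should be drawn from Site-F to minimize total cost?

Use sources in increasing cost order.
Site-D (3.0): use full 40 — 540 m to go.
Take 80 from Site-Q at 9.0 — need 460 more.
Take 180 from Site-N at 10.0 — need 280 more.
Take 250 from Site-15 at 16.0 — need 30 more.
Take 30 from Site-F at 25.0 to finish.

30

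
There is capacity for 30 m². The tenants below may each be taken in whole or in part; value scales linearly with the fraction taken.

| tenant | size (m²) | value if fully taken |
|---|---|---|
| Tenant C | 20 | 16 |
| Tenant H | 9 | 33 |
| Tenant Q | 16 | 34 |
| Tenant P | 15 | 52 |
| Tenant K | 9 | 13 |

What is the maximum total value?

97.75

Rank by value-to-size ratio: Tenant H 33/9≈3.67, Tenant P 52/15≈3.47, Tenant Q 34/16≈2.12, Tenant K 13/9≈1.44, Tenant C 16/20≈0.8.
Take all of Tenant H (9 m², value 33) → 21 m² left.
All 15 m² of Tenant P fit (value 52) → 6 remain.
Only 6 m² remain; take 6/16 of Tenant Q for value 34×6/16 = 12.75.
Total value = 97.75.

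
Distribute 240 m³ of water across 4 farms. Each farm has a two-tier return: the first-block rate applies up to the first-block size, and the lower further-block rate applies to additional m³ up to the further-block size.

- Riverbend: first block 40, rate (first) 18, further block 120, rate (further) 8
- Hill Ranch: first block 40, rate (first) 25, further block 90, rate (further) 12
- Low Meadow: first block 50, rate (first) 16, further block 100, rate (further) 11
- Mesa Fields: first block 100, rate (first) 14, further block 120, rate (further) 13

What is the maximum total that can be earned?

4050

Treat each block as its own option and order by rate: Hill Ranch/tier1 25 > Riverbend/tier1 18 > Low Meadow/tier1 16 > Mesa Fields/tier1 14 > Mesa Fields/tier2 13 > Hill Ranch/tier2 12 > Low Meadow/tier2 11 > Riverbend/tier2 8.
Fill Hill Ranch tier1 block (40 at 25) → 200 left.
Riverbend tier1 at 18: fill all 40 → 160 left.
Low Meadow tier1 at 16: fill all 50 → 110 left.
Mesa Fields tier1 at 14: fill all 100 → 10 left.
Mesa Fields/tier2: +10 of 120 at 13; pool empty.
Total = 25×40 + 18×40 + 16×50 + 14×100 + 13×10 = 4050.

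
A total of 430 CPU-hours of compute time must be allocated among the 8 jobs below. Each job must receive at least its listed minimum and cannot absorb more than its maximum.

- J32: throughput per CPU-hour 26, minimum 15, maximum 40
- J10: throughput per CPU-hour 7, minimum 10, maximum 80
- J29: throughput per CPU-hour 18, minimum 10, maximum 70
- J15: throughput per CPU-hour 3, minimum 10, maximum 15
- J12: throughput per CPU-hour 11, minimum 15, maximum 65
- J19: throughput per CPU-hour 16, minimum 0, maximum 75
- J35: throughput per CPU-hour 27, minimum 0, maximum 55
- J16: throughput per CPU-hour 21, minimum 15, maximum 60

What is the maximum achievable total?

7375

Meeting every minimum uses 15+10+10+10+15+0+0+15 = 75 CPU-hours, leaving 355.
Rank by throughput per CPU-hour: J35 27 > J32 26 > J16 21 > J29 18 > J19 16 > J12 11 > J10 7 > J15 3.
J35: +55 to 55 (cap) ; 300 left.
J32: +25 to 40 (cap) ; 275 left.
Give J16 45 more to hit its cap of 60 ; 230 left.
J29: +60 to 70 (cap) ; 170 left.
Give J19 75 more to hit its cap of 75 ; 95 left.
J12: +50 to 65 (cap) ; 45 left.
Only 45 left; J10 takes them to reach 55.
Total = 26×40 + 7×55 + 18×70 + 3×10 + 11×65 + 16×75 + 27×55 + 21×60 = 7375.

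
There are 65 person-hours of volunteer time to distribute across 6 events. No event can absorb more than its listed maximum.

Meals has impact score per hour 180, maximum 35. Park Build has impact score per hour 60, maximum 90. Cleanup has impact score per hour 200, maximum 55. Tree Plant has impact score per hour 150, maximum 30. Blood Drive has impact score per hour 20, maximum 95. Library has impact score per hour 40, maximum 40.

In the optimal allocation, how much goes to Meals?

10

Highest impact score per hour first: Cleanup 200 > Meals 180 > Tree Plant 150 > Park Build 60 > Library 40 > Blood Drive 20.
Give Cleanup 55 to hit its cap of 55 — 10 left.
Only 10 left; Meals takes them to reach 10.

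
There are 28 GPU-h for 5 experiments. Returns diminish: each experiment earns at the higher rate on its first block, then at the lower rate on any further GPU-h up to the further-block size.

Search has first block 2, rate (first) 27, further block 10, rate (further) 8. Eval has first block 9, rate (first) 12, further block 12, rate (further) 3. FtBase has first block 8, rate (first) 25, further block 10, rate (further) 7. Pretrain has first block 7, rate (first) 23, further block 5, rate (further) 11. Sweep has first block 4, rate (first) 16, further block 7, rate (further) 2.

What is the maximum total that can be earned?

Order all 10 blocks by rate: Search/tier1 27 > FtBase/tier1 25 > Pretrain/tier1 23 > Sweep/tier1 16 > Eval/tier1 12 > Pretrain/tier2 11 > Search/tier2 8 > FtBase/tier2 7 > Eval/tier2 3 > Sweep/tier2 2.
Search tier1 at 27: fill all 2 — 26 left.
FtBase tier1 at 25: fill all 8 — 18 left.
Pretrain/tier1 (23): +7 — 11 left.
Fill Sweep tier1 block (4 at 16) — 7 left.
Eval tier1 at 12: only 7 left, fill 7.
Total = 27×2 + 25×8 + 23×7 + 16×4 + 12×7 = 563.

563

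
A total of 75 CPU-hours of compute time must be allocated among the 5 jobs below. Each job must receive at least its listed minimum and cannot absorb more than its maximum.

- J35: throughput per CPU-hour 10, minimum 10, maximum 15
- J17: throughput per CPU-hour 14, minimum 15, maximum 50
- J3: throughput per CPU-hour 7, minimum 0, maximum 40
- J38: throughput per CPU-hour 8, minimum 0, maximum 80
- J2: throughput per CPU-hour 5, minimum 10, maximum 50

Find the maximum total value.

Meeting every minimum uses 10+15+0+0+10 = 35 CPU-hours, leaving 40.
Highest throughput per CPU-hour first: J17 14 > J35 10 > J38 8 > J3 7 > J2 5.
J17 takes 35 more to reach its cap of 50 → 5 left.
J35: +5 to 15 (cap) → 0 left.
Total = 10×15 + 14×50 + 5×10 = 900.

900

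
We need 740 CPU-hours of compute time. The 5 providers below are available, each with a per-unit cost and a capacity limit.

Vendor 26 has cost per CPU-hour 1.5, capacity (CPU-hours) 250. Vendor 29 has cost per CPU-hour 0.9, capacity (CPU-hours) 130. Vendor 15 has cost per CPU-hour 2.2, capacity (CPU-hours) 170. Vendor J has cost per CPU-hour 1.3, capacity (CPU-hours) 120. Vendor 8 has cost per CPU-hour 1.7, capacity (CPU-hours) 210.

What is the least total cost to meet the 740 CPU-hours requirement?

Use providers in increasing cost order.
Vendor 29 at 0.9: take all 130 CPU-hours ; 610 still needed.
Vendor J at 1.3: take all 120 CPU-hours ; 490 still needed.
Vendor 26 (1.5): use full 250 ; 240 CPU-hours to go.
Take 210 from Vendor 8 at 1.7 ; need 30 more.
Vendor 15 (2.2): take the remaining 30 ; done.
Cost = 130×0.9 + 120×1.3 + 250×1.5 + 210×1.7 + 30×2.2 = 1071.

1071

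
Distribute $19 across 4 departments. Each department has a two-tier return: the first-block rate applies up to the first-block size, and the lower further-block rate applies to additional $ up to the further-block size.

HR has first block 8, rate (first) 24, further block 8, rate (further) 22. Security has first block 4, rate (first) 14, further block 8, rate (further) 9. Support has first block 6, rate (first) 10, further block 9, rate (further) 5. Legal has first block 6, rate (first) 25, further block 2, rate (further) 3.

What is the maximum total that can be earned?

452

Rank every tier by rate: Legal/tier1 25 > HR/tier1 24 > HR/tier2 22 > Security/tier1 14 > Support/tier1 10 > Security/tier2 9 > Support/tier2 5 > Legal/tier2 3.
Fill Legal tier1 block (6 at 25) ; 13 left.
HR/tier1 (24): +8 ; 5 left.
HR/tier2: +5 of 8 at 22; pool empty.
Total = 25×6 + 24×8 + 22×5 = 452.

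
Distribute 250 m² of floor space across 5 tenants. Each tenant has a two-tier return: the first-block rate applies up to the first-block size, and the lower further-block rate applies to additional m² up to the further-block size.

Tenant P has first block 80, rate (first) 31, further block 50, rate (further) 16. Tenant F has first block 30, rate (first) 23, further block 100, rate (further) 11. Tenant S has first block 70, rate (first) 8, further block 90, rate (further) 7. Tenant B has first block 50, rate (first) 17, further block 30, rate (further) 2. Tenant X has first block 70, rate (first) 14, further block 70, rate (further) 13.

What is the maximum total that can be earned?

5380

Rank every tier by rate: Tenant P/T1 31 > Tenant F/T1 23 > Tenant B/T1 17 > Tenant P/T2 16 > Tenant X/T1 14 > Tenant X/T2 13 > Tenant F/T2 11 > Tenant S/T1 8 > Tenant S/T2 7 > Tenant B/T2 2.
Fill Tenant P T1 block (80 at 31) — 170 left.
Fill Tenant F T1 block (30 at 23) — 140 left.
Fill Tenant B T1 block (50 at 17) — 90 left.
Tenant P/T2 (16): +50 — 40 left.
40 remain; put them into Tenant X T1 at 14.
Total = 31×80 + 23×30 + 17×50 + 16×50 + 14×40 = 5380.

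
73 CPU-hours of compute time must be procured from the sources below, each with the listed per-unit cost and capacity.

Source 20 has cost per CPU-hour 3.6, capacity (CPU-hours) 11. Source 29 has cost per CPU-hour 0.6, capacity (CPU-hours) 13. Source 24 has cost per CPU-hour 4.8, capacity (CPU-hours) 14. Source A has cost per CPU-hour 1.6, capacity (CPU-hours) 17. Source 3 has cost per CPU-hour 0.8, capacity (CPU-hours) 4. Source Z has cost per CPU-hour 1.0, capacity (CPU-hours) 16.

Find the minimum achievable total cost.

Cheapest first:
Source 29 (0.6): use full 13 — 60 CPU-hours to go.
Source 3 (0.8): use full 4 — 56 CPU-hours to go.
Source Z (1.0): use full 16 — 40 CPU-hours to go.
Take 17 from Source A at 1.6 — need 23 more.
Source 20 at 3.6: take all 11 CPU-hours — 12 still needed.
Source 24 at 4.8: take 12 of its 14 — requirement met.
Cost = 13×0.6 + 4×0.8 + 16×1.0 + 17×1.6 + 11×3.6 + 12×4.8 = 151.4.

151.4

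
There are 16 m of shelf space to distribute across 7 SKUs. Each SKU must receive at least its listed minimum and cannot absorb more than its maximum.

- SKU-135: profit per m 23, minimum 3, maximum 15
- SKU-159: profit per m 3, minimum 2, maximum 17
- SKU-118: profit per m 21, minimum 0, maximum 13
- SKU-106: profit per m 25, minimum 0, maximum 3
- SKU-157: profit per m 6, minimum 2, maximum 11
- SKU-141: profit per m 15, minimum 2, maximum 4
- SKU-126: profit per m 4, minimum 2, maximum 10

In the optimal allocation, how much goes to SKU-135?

Meeting every minimum uses 3+2+0+0+2+2+2 = 11 m, leaving 5.
Highest profit per m first: SKU-106 25 > SKU-135 23 > SKU-118 21 > SKU-141 15 > SKU-157 6 > SKU-126 4 > SKU-159 3.
Give SKU-106 3 more to hit its cap of 3 — 2 left.
Only 2 left; SKU-135 takes them to reach 5.

5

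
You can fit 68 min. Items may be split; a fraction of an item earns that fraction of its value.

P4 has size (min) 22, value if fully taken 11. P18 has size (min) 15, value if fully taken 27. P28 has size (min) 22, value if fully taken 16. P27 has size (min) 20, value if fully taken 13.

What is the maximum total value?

Sort by value density: P18 27/15≈1.8, P28 16/22≈0.727, P27 13/20≈0.65, P4 11/22≈0.5.
P18: take in full, 15 min for value 27 → 53 left.
Take all of P28 (22 min, value 16) → 31 min left.
All 20 min of P27 fit (value 13) → 11 remain.
Only 11 min remain; take 11/22 of P4 for value 11×11/22 = 5.5.
Total value = 61.5.

61.5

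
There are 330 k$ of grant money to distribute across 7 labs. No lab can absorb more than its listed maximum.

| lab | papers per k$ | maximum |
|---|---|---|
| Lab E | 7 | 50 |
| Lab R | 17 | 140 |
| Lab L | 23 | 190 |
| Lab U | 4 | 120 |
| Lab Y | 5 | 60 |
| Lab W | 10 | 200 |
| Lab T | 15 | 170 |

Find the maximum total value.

6750

Rank by papers per k$: Lab L 23 > Lab R 17 > Lab T 15 > Lab W 10 > Lab E 7 > Lab Y 5 > Lab U 4.
Lab L: +190 to 190 (cap) ; 140 left.
Give Lab R 140 to hit its cap of 140 ; 0 left.
Total = 17×140 + 23×190 = 6750.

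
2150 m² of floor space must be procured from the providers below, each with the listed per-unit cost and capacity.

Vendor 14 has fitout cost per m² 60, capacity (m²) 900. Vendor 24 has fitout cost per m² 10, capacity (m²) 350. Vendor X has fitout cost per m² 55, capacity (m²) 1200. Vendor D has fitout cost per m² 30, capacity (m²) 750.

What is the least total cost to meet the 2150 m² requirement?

83750

Use providers in increasing cost order.
Take 350 from Vendor 24 at 10 ; need 1800 more.
Vendor D at 30: take all 750 m² ; 1050 still needed.
Vendor X at 55: take 1050 of its 1200 ; requirement met.
Vendor 14: unused.
Cost = 350×10 + 750×30 + 1050×55 = 83750.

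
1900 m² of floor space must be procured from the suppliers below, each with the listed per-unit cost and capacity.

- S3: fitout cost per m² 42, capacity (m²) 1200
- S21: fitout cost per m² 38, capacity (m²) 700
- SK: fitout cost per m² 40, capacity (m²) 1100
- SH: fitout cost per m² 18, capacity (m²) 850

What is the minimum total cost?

55900

Fill from the cheapest supplier first.
SH (18): use full 850 → 1050 m² to go.
Take 700 from S21 at 38 → need 350 more.
SK at 40: take 350 of its 1100 → requirement met.
S3: unused.
Cost = 850×18 + 700×38 + 350×40 = 55900.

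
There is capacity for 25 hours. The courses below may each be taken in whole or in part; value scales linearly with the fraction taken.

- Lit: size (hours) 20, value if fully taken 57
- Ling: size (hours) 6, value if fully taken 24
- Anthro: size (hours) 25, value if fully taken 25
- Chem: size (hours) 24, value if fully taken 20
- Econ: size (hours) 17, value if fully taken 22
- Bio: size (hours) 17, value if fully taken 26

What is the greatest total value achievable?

78.15

Sort by value density: Ling 24/6≈4, Lit 57/20≈2.85, Bio 26/17≈1.53, Econ 22/17≈1.29, Anthro 25/25≈1, Chem 20/24≈0.833.
Take all of Ling (6 hours, value 24) ; 19 hours left.
Only 19 hours remain; take 19/20 of Lit for value 57×19/20 = 54.15.
Total value = 78.15.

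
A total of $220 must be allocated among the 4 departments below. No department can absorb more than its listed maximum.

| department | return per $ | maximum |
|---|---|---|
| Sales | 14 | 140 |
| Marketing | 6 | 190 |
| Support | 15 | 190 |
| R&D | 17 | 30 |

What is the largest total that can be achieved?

3360

Order the departments by return per $: R&D 17 > Support 15 > Sales 14 > Marketing 6.
Give R&D 30 to hit its cap of 30 ; 190 left.
Support takes 190 to reach its cap of 190 ; 0 left.
Total = 15×190 + 17×30 = 3360.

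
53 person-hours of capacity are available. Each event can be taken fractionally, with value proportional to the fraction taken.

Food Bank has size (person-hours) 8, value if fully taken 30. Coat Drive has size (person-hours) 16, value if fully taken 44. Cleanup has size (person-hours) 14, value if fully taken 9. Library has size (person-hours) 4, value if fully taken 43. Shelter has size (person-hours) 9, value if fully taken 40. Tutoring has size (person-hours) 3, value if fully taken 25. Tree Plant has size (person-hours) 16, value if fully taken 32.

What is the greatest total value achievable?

208

Sort by value density: Library 43/4≈10.8, Tutoring 25/3≈8.33, Shelter 40/9≈4.44, Food Bank 30/8≈3.75, Coat Drive 44/16≈2.75, Tree Plant 32/16≈2, Cleanup 9/14≈0.643.
Library: take in full, 4 person-hours for value 43 → 49 left.
Tutoring: take in full, 3 person-hours for value 25 → 46 left.
All 9 person-hours of Shelter fit (value 40) → 37 remain.
Food Bank: take in full, 8 person-hours for value 30 → 29 left.
All 16 person-hours of Coat Drive fit (value 44) → 13 remain.
Fill the last 13 person-hours with part of Tree Plant: 13/16 of it earns 26.
Total value = 208.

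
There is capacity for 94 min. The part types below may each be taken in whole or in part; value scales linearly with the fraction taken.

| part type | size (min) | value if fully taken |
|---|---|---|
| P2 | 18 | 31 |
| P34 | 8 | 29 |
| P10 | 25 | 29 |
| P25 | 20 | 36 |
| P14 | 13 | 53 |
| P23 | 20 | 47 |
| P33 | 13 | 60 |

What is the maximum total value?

Sort by value density: P33 60/13≈4.62, P14 53/13≈4.08, P34 29/8≈3.62, P23 47/20≈2.35, P25 36/20≈1.8, P2 31/18≈1.72, P10 29/25≈1.16.
All 13 min of P33 fit (value 60) ; 81 remain.
Take all of P14 (13 min, value 53) ; 68 min left.
P34: take in full, 8 min for value 29 ; 60 left.
All 20 min of P23 fit (value 47) ; 40 remain.
All 20 min of P25 fit (value 36) ; 20 remain.
Take all of P2 (18 min, value 31) ; 2 min left.
Only 2 min remain; take 2/25 of P10 for value 29×2/25 = 2.32.
Total value = 258.32.

258.32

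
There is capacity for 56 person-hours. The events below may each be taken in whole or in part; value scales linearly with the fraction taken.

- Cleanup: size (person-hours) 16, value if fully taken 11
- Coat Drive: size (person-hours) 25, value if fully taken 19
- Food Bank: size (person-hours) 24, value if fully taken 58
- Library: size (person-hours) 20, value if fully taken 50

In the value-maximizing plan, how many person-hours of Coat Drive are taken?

12

Best value per unit of size first: Library 50/20≈2.5, Food Bank 58/24≈2.42, Coat Drive 19/25≈0.76, Cleanup 11/16≈0.688.
Take all of Library (20 person-hours, value 50) ; 36 person-hours left.
All 24 person-hours of Food Bank fit (value 58) ; 12 remain.
Only 12 person-hours remain; take 12/25 of Coat Drive for value 19×12/25 = 9.12.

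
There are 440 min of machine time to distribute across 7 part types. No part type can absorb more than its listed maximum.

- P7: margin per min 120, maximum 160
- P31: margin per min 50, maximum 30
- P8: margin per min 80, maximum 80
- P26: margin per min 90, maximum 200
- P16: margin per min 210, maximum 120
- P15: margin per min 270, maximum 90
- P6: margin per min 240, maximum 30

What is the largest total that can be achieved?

Rank by margin per min: P15 270 > P6 240 > P16 210 > P7 120 > P26 90 > P8 80 > P31 50.
P15 takes 90 to reach its cap of 90 ; 350 left.
P6: +30 to 30 (cap) ; 320 left.
P16 takes 120 to reach its cap of 120 ; 200 left.
P7: +160 to 160 (cap) ; 40 left.
P26: +40 (room for 200) → 40. Pool exhausted.
Total = 120×160 + 90×40 + 210×120 + 270×90 + 240×30 = 79500.

79500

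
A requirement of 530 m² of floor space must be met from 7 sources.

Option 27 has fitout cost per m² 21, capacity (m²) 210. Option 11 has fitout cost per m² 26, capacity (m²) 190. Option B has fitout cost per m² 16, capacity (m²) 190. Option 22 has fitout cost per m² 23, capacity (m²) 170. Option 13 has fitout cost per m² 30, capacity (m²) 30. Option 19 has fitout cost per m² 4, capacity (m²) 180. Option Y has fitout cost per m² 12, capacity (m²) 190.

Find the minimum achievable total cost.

5560

Cheapest first:
Take 180 from Option 19 at 4 ; need 350 more.
Take 190 from Option Y at 12 ; need 160 more.
Option B at 16: take 160 of its 190 ; requirement met.
Option 27, Option 22, Option 11, Option 13: unused.
Cost = 180×4 + 190×12 + 160×16 = 5560.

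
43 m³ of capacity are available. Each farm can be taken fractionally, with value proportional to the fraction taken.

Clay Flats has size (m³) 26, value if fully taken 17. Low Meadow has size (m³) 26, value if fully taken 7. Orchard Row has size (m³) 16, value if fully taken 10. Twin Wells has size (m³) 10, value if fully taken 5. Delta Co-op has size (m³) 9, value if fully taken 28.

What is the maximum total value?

50

Sort by value density: Delta Co-op 28/9≈3.11, Clay Flats 17/26≈0.654, Orchard Row 10/16≈0.625, Twin Wells 5/10≈0.5, Low Meadow 7/26≈0.269.
All 9 m³ of Delta Co-op fit (value 28) — 34 remain.
Take all of Clay Flats (26 m³, value 17) — 8 m³ left.
8 m³ left: a 8/16 share of Orchard Row gives 10×8/16 = 5.
Total value = 50.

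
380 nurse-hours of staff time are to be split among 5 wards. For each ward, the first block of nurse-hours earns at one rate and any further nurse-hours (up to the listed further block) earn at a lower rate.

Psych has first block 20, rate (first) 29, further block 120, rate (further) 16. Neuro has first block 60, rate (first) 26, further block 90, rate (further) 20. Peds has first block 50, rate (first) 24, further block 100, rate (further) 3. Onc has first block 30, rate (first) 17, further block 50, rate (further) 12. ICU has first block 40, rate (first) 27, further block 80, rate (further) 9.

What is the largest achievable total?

8170

Rank every tier by rate: Psych/tier1 29 > ICU/tier1 27 > Neuro/tier1 26 > Peds/tier1 24 > Neuro/tier2 20 > Onc/tier1 17 > Psych/tier2 16 > Onc/tier2 12 > ICU/tier2 9 > Peds/tier2 3.
Psych tier1 at 29: fill all 20 → 360 left.
Fill ICU tier1 block (40 at 27) → 320 left.
Neuro tier1 at 26: fill all 60 → 260 left.
Peds tier1 at 24: fill all 50 → 210 left.
Neuro/tier2 (20): +90 → 120 left.
Onc tier1 at 17: fill all 30 → 90 left.
90 remain; put them into Psych tier2 at 16.
Total = 29×20 + 27×40 + 26×60 + 24×50 + 20×90 + 17×30 + 16×90 = 8170.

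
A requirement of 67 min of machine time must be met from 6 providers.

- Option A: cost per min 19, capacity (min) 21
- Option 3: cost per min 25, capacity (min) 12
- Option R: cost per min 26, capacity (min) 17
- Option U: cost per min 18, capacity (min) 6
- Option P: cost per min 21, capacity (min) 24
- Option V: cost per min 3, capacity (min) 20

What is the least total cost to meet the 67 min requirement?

Use providers in increasing cost order.
Option V at 3: take all 20 min — 47 still needed.
Take 6 from Option U at 18 — need 41 more.
Take 21 from Option A at 19 — need 20 more.
Option P at 21: take 20 of its 24 — requirement met.
Option 3, Option R: unused.
Cost = 20×3 + 6×18 + 21×19 + 20×21 = 987.

987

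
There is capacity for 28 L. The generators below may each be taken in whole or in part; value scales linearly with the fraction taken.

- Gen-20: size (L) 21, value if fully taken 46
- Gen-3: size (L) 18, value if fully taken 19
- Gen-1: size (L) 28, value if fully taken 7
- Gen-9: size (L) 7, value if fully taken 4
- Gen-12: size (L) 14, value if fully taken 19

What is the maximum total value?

Rank by value-to-size ratio: Gen-20 46/21≈2.19, Gen-12 19/14≈1.36, Gen-3 19/18≈1.06, Gen-9 4/7≈0.571, Gen-1 7/28≈0.25.
All 21 L of Gen-20 fit (value 46) ; 7 remain.
Only 7 L remain; take 7/14 of Gen-12 for value 19×7/14 = 9.5.
Total value = 55.5.

55.5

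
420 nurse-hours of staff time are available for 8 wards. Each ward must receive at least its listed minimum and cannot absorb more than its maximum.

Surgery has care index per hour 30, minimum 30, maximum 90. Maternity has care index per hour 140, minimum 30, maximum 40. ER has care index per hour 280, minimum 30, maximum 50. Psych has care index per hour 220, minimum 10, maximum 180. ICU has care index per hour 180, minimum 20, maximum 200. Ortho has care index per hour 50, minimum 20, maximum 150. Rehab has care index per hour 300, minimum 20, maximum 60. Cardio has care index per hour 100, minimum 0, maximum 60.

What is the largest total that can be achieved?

86700

Meeting every minimum uses 30+30+30+10+20+20+20+0 = 160 nurse-hours, leaving 260.
Order the wards by care index per hour: Rehab 300 > ER 280 > Psych 220 > ICU 180 > Maternity 140 > Cardio 100 > Ortho 50 > Surgery 30.
Rehab takes 40 more to reach its cap of 60 → 220 left.
Give ER 20 more to hit its cap of 50 → 200 left.
Give Psych 170 more to hit its cap of 180 → 30 left.
ICU has room for 180 more but only 30 remain, so it gets 50.
Total = 30×30 + 140×30 + 280×50 + 220×180 + 180×50 + 50×20 + 300×60 = 86700.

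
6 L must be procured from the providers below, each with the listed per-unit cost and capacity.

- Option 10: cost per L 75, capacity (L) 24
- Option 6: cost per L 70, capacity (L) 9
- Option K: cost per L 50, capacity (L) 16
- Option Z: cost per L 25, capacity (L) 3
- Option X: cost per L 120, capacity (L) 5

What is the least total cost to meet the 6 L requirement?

Use providers in increasing cost order.
Take 3 from Option Z at 25 — need 3 more.
Option K at 50: take 3 of its 16 — requirement met.
Option 6, Option 10, Option X: unused.
Cost = 3×25 + 3×50 = 225.

225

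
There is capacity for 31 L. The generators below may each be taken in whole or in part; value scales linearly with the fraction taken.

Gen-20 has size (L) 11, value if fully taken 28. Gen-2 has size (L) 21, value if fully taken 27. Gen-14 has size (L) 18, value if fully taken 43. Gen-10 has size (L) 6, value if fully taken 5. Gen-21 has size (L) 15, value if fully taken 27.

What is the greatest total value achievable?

Best value per unit of size first: Gen-20 28/11≈2.55, Gen-14 43/18≈2.39, Gen-21 27/15≈1.8, Gen-2 27/21≈1.29, Gen-10 5/6≈0.833.
Take all of Gen-20 (11 L, value 28) → 20 L left.
Gen-14: take in full, 18 L for value 43 → 2 left.
Fill the last 2 L with part of Gen-21: 2/15 of it earns 3.6.
Total value = 74.6.

74.6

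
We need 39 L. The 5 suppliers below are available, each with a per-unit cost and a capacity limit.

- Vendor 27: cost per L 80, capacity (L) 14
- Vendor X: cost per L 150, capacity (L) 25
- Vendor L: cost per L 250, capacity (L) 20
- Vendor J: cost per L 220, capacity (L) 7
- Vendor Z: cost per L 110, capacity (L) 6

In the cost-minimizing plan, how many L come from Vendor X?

Cheapest first:
Take 14 from Vendor 27 at 80 → need 25 more.
Take 6 from Vendor Z at 110 → need 19 more.
Vendor X (150): take the remaining 19 → done.
Vendor J, Vendor L: unused.

19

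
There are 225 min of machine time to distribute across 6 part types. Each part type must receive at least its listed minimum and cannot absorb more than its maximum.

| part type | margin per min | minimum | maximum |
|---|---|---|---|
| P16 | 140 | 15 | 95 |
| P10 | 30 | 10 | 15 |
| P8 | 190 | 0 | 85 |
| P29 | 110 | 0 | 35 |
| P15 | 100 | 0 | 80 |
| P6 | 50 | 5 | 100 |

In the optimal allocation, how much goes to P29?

30

Meeting every minimum uses 15+10+0+0+0+5 = 30 min, leaving 195.
Order the part types by margin per min: P8 190 > P16 140 > P29 110 > P15 100 > P6 50 > P10 30.
P8 takes 85 more to reach its cap of 85 → 110 left.
P16: +80 to 95 (cap) → 30 left.
P29 has room for 35 more but only 30 remain, so it gets 30.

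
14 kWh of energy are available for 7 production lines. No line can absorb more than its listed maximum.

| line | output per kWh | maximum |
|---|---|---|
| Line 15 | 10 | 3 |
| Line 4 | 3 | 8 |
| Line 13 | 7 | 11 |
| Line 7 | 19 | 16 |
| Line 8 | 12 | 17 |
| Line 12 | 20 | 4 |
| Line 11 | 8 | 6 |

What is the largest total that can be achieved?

Order the production lines by output per kWh: Line 12 20 > Line 7 19 > Line 8 12 > Line 15 10 > Line 11 8 > Line 13 7 > Line 4 3.
Line 12 takes 4 to reach its cap of 4 → 10 left.
Only 10 left; Line 7 takes them to reach 10.
Total = 19×10 + 20×4 = 270.

270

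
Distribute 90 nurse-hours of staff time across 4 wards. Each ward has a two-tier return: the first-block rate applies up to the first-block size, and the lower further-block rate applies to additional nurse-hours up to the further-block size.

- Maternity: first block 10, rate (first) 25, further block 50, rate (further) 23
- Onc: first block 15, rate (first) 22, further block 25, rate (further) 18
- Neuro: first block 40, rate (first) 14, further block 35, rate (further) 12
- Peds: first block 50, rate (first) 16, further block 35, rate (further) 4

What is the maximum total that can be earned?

2000

Order all 8 blocks by rate: Maternity/first 25 > Maternity/second 23 > Onc/first 22 > Onc/second 18 > Peds/first 16 > Neuro/first 14 > Neuro/second 12 > Peds/second 4.
Maternity/first (25): +10 → 80 left.
Fill Maternity second block (50 at 23) → 30 left.
Fill Onc first block (15 at 22) → 15 left.
Onc/second: +15 of 25 at 18; pool empty.
Total = 25×10 + 23×50 + 22×15 + 18×15 = 2000.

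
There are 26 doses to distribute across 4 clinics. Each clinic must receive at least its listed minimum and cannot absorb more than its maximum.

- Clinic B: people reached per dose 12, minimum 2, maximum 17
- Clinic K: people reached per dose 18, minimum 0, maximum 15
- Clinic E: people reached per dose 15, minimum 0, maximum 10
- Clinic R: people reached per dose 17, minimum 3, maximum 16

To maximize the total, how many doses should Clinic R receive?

9

Meeting every minimum uses 2+0+0+3 = 5 doses, leaving 21.
Order the clinics by people reached per dose: Clinic K 18 > Clinic R 17 > Clinic E 15 > Clinic B 12.
Give Clinic K 15 more to hit its cap of 15 — 6 left.
Only 6 left; Clinic R takes them to reach 9.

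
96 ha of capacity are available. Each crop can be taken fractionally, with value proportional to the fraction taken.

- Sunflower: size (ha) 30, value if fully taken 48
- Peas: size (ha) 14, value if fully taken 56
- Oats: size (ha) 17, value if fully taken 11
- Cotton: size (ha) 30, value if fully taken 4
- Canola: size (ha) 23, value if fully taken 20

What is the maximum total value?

136.6

Sort by value density: Peas 56/14≈4, Sunflower 48/30≈1.6, Canola 20/23≈0.87, Oats 11/17≈0.647, Cotton 4/30≈0.133.
Take all of Peas (14 ha, value 56) → 82 ha left.
Take all of Sunflower (30 ha, value 48) → 52 ha left.
All 23 ha of Canola fit (value 20) → 29 remain.
Oats: take in full, 17 ha for value 11 → 12 left.
Only 12 ha remain; take 12/30 of Cotton for value 4×12/30 = 1.6.
Total value = 136.6.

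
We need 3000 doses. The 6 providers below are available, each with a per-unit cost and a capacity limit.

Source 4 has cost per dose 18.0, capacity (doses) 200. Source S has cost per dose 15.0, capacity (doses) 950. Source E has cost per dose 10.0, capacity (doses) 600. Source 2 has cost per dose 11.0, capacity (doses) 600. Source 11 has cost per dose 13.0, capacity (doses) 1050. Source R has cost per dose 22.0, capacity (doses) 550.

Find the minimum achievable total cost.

Cheapest first:
Take 600 from Source E at 10.0 — need 2400 more.
Source 2 (11.0): use full 600 — 1800 doses to go.
Take 1050 from Source 11 at 13.0 — need 750 more.
Source S (15.0): take the remaining 750 — done.
Source 4, Source R: unused.
Cost = 600×10.0 + 600×11.0 + 1050×13.0 + 750×15.0 = 37500.

37500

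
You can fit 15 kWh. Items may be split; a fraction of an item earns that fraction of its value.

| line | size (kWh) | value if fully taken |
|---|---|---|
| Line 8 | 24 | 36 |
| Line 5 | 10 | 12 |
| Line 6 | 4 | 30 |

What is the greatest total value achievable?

46.5

Best value per unit of size first: Line 6 30/4≈7.5, Line 8 36/24≈1.5, Line 5 12/10≈1.2.
All 4 kWh of Line 6 fit (value 30) ; 11 remain.
Only 11 kWh remain; take 11/24 of Line 8 for value 36×11/24 = 16.5.
Total value = 46.5.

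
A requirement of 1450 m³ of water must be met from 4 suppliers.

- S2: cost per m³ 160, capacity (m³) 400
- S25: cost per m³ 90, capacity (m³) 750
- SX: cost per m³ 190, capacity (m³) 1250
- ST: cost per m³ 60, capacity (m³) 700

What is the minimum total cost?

109500

Fill from the cheapest supplier first.
Take 700 from ST at 60 — need 750 more.
Take 750 from S25 at 90 — need 0 more.
S2, SX: unused.
Cost = 700×60 + 750×90 = 109500.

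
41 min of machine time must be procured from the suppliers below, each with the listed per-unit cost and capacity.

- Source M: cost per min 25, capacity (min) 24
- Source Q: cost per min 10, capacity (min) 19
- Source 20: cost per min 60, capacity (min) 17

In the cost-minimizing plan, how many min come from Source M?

Cheapest first:
Source Q (10): use full 19 — 22 min to go.
Source M (25): take the remaining 22 — done.
Source 20: unused.

22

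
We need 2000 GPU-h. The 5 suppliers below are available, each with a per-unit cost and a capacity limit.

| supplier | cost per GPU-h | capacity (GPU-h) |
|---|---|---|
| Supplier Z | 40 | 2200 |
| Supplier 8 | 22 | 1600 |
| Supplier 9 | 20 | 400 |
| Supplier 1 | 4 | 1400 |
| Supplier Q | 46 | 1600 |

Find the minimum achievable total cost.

Cheapest first:
Take 1400 from Supplier 1 at 4 → need 600 more.
Supplier 9 (20): use full 400 → 200 GPU-h to go.
Supplier 8 at 22: take 200 of its 1600 → requirement met.
Supplier Z, Supplier Q: unused.
Cost = 1400×4 + 400×20 + 200×22 = 18000.

18000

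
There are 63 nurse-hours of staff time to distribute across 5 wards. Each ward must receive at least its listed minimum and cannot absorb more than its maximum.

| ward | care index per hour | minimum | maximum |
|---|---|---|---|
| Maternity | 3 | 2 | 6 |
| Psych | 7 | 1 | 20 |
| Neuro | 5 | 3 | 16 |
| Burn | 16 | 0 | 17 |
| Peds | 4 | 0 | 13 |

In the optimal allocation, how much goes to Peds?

8

Meeting every minimum uses 2+1+3+0+0 = 6 nurse-hours, leaving 57.
Order the wards by care index per hour: Burn 16 > Psych 7 > Neuro 5 > Peds 4 > Maternity 3.
Burn takes 17 more to reach its cap of 17 → 40 left.
Psych: +19 to 20 (cap) → 21 left.
Neuro: +13 to 16 (cap) → 8 left.
Peds: +8 (room for 13) → 8. Pool exhausted.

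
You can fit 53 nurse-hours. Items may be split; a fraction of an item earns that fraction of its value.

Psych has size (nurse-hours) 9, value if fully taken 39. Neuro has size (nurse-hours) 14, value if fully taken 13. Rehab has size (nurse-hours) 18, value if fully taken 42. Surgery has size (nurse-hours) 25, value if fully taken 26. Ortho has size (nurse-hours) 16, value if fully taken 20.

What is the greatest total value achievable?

Best value per unit of size first: Psych 39/9≈4.33, Rehab 42/18≈2.33, Ortho 20/16≈1.25, Surgery 26/25≈1.04, Neuro 13/14≈0.929.
Psych: take in full, 9 nurse-hours for value 39 — 44 left.
All 18 nurse-hours of Rehab fit (value 42) — 26 remain.
Take all of Ortho (16 nurse-hours, value 20) — 10 nurse-hours left.
Fill the last 10 nurse-hours with part of Surgery: 10/25 of it earns 10.4.
Total value = 111.4.

111.4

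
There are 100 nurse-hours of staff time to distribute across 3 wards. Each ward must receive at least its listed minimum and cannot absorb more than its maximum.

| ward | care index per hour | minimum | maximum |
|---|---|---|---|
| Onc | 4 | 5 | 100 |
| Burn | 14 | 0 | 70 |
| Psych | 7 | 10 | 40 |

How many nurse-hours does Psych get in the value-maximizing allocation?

Meeting every minimum uses 5+0+10 = 15 nurse-hours, leaving 85.
Order the wards by care index per hour: Burn 14 > Psych 7 > Onc 4.
Burn takes 70 more to reach its cap of 70 ; 15 left.
Psych: +15 (room for 30) → 25. Pool exhausted.

25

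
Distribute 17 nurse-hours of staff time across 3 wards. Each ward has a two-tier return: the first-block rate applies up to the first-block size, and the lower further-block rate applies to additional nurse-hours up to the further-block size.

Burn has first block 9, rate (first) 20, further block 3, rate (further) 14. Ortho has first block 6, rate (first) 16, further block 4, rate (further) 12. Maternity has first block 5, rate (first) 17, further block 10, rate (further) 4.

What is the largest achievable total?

313

Order all 6 blocks by rate: Burn/first 20 > Maternity/first 17 > Ortho/first 16 > Burn/second 14 > Ortho/second 12 > Maternity/second 4.
Burn/first (20): +9 — 8 left.
Maternity first at 17: fill all 5 — 3 left.
3 remain; put them into Ortho first at 16.
Total = 20×9 + 17×5 + 16×3 = 313.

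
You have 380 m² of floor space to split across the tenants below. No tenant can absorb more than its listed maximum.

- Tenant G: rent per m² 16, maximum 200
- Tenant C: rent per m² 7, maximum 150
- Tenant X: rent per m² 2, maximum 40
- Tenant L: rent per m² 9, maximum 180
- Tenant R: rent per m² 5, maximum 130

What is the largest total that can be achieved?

4820

Highest rent per m² first: Tenant G 16 > Tenant L 9 > Tenant C 7 > Tenant R 5 > Tenant X 2.
Tenant G takes 200 to reach its cap of 200 ; 180 left.
Tenant L takes 180 to reach its cap of 180 ; 0 left.
Total = 16×200 + 9×180 = 4820.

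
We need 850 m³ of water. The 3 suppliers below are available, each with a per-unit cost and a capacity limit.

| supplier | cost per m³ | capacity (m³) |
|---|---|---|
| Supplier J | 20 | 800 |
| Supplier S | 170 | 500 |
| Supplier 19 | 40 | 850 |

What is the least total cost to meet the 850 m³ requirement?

Fill from the cheapest supplier first.
Supplier J at 20: take all 800 m³ — 50 still needed.
Supplier 19 at 40: take 50 of its 850 — requirement met.
Supplier S: unused.
Cost = 800×20 + 50×40 = 18000.

18000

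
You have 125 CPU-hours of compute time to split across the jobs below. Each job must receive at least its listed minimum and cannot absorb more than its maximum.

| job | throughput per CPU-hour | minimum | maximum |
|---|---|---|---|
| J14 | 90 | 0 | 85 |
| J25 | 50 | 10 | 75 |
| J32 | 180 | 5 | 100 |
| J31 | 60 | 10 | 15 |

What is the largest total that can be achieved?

19550

Meeting every minimum uses 0+10+5+10 = 25 CPU-hours, leaving 100.
Order the jobs by throughput per CPU-hour: J32 180 > J14 90 > J31 60 > J25 50.
J32 takes 95 more to reach its cap of 100 → 5 left.
J14 has room for 85 more but only 5 remain, so it gets 5.
Total = 90×5 + 50×10 + 180×100 + 60×10 = 19550.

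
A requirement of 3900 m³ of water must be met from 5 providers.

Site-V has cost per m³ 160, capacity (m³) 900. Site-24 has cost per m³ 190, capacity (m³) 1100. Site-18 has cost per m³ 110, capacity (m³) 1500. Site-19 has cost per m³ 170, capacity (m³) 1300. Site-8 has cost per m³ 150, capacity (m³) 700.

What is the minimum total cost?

Fill from the cheapest provider first.
Site-18 (110): use full 1500 → 2400 m³ to go.
Site-8 (150): use full 700 → 1700 m³ to go.
Site-V (160): use full 900 → 800 m³ to go.
Site-19 (170): take the remaining 800 → done.
Site-24: unused.
Cost = 1500×110 + 700×150 + 900×160 + 800×170 = 550000.

550000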